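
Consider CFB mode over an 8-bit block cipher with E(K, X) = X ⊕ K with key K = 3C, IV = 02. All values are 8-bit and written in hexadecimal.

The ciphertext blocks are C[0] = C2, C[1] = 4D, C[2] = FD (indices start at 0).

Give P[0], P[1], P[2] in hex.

P[0] = FC, P[1] = B3, P[2] = 8C

CFB decryption: P_i = C_i ⊕ E(K, C_{i−1}), with C_{−1} = IV.
P[0]: E(K, 02) = 3E; C2 ⊕ 3E = FC.
P[1]: E(K, C2) = FE; 4D ⊕ FE = B3.
P[2]: E(K, 4D) = 71; FD ⊕ 71 = 8C.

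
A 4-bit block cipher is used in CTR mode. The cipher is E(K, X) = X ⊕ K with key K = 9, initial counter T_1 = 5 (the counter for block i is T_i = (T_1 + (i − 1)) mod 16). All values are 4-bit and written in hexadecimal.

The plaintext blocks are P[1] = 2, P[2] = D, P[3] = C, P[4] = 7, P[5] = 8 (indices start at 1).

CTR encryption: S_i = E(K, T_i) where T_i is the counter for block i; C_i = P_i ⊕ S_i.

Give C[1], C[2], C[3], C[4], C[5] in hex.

C[1] = E, C[2] = 2, C[3] = 2, C[4] = 6, C[5] = 8

C[1]: T = 5, S = E(K, T) = C; 2 ⊕ C = E.
C[2]: T = 6, S = E(K, T) = F; D ⊕ F = 2.
C[3]: T = 7, S = E(K, T) = E; C ⊕ E = 2.
C[4]: T = 8, S = E(K, T) = 1; 7 ⊕ 1 = 6.
C[5]: T = 9, S = E(K, T) = 0; 8 ⊕ 0 = 8.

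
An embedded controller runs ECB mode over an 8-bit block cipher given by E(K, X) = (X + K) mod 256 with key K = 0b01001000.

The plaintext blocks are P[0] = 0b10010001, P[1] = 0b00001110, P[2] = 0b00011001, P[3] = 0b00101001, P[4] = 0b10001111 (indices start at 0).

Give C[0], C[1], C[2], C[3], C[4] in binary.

ECB encryption: C_i = E(K, P_i).
C[0]: E(K, 0b10010001) = 0b11011001.
C[1]: E(K, 0b00001110) = 0b01010110.
C[2]: E(K, 0b00011001) = 0b01100001.
C[3]: E(K, 0b00101001) = 0b01110001.
C[4]: E(K, 0b10001111) = 0b11010111.

C[0] = 0b11011001, C[1] = 0b01010110, C[2] = 0b01100001, C[3] = 0b01110001, C[4] = 0b11010111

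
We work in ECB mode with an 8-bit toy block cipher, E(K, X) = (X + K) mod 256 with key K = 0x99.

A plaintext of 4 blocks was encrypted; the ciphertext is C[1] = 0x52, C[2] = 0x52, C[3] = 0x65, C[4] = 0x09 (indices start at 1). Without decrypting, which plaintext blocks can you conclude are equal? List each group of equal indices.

ECB encrypts each block independently with the same key, so equal ciphertext blocks imply equal plaintext blocks.
C[1] = C[2] = 0x52, so P[1] = P[2].

P[1] = P[2]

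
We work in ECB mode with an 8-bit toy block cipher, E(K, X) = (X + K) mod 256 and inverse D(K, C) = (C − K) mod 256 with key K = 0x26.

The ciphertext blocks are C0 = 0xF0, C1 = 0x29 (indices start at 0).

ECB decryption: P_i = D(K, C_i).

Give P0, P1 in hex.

P0 = 0xCA, P1 = 0x03

P0: D(K, 0xF0) = 0xCA.
P1: D(K, 0x29) = 0x03.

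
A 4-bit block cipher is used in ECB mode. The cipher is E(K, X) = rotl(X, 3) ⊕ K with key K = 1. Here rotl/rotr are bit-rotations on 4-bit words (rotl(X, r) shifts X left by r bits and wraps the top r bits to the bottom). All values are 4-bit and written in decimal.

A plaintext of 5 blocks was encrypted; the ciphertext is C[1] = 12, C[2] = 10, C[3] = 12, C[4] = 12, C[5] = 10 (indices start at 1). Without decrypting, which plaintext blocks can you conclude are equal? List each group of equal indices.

P[1] = P[3] = P[4]; P[2] = P[5]

ECB encrypts each block independently with the same key, so equal ciphertext blocks imply equal plaintext blocks.
C[1] = C[3] = C[4] = 12, so P[1] = P[3] = P[4].
C[2] = C[5] = 10, so P[2] = P[5].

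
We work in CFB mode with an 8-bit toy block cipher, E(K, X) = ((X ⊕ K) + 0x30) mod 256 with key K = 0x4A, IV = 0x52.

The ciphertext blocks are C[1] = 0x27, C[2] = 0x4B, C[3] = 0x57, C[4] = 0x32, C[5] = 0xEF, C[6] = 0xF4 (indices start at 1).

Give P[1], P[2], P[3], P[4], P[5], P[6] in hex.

CFB decryption: P_i = C_i ⊕ E(K, C_{i−1}), with C_{0} = IV.
P[1]: E(K, 0x52) = 0x48; 0x27 ⊕ 0x48 = 0x6F.
P[2]: E(K, 0x27) = 0x9D; 0x4B ⊕ 0x9D = 0xD6.
P[3]: E(K, 0x4B) = 0x31; 0x57 ⊕ 0x31 = 0x66.
P[4]: E(K, 0x57) = 0x4D; 0x32 ⊕ 0x4D = 0x7F.
P[5]: E(K, 0x32) = 0xA8; 0xEF ⊕ 0xA8 = 0x47.
P[6]: E(K, 0xEF) = 0xD5; 0xF4 ⊕ 0xD5 = 0x21.

P[1] = 0x6F, P[2] = 0xD6, P[3] = 0x66, P[4] = 0x7F, P[5] = 0x47, P[6] = 0x21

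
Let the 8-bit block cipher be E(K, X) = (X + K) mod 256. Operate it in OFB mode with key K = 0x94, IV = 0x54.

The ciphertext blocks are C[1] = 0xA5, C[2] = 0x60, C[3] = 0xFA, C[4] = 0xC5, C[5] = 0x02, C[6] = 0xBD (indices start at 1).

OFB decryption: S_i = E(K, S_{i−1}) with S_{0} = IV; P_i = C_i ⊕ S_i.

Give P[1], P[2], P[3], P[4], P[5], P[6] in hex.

P[1]: S = E(K, 0x54) = 0xE8; 0xA5 ⊕ 0xE8 = 0x4D.
P[2]: S = E(K, 0xE8) = 0x7C; 0x60 ⊕ 0x7C = 0x1C.
P[3]: S = E(K, 0x7C) = 0x10; 0xFA ⊕ 0x10 = 0xEA.
P[4]: S = E(K, 0x10) = 0xA4; 0xC5 ⊕ 0xA4 = 0x61.
P[5]: S = E(K, 0xA4) = 0x38; 0x02 ⊕ 0x38 = 0x3A.
P[6]: S = E(K, 0x38) = 0xCC; 0xBD ⊕ 0xCC = 0x71.

P[1] = 0x4D, P[2] = 0x1C, P[3] = 0xEA, P[4] = 0x61, P[5] = 0x3A, P[6] = 0x71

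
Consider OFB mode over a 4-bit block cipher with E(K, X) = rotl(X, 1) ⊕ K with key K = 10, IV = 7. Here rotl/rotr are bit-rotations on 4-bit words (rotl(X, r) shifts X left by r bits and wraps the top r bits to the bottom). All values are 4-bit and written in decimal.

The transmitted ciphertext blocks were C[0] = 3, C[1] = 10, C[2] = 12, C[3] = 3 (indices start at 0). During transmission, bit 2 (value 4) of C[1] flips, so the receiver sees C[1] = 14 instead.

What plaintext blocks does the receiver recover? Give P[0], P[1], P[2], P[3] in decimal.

P[0] = 7, P[1] = 12, P[2] = 2, P[3] = 4

OFB decryption: S_i = E(K, S_{i−1}) with S_{−1} = IV; P_i = C_i ⊕ S_i.
Only C[1] changed, to 14. In OFB, a change in C_i flips the same bit in P_i only; the keystream is unaffected. Decrypting the received ciphertext:
P[0]: S = E(K, 7) = 4; 3 ⊕ 4 = 7.
P[1]: S = E(K, 4) = 2; 14 ⊕ 2 = 12.
P[2]: S = E(K, 2) = 14; 12 ⊕ 14 = 2.
P[3]: S = E(K, 14) = 7; 3 ⊕ 7 = 4.
Blocks that differ from the original plaintext: P[1].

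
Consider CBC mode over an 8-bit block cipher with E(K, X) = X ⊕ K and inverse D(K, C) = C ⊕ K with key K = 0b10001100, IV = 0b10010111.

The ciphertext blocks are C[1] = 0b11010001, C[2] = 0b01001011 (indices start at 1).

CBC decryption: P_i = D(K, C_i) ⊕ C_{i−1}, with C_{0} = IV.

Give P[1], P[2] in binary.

P[1] = 0b11001010, P[2] = 0b00010110

P[1]: D(K, 0b11010001) = 0b01011101; 0b01011101 ⊕ 0b10010111 = 0b11001010.
P[2]: D(K, 0b01001011) = 0b11000111; 0b11000111 ⊕ 0b11010001 = 0b00010110.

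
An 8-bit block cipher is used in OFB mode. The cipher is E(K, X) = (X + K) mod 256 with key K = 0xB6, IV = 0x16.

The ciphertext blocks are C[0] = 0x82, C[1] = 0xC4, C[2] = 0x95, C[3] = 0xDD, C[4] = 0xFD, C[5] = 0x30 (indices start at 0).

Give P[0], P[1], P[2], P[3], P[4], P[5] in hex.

OFB decryption: S_i = E(K, S_{i−1}) with S_{−1} = IV; P_i = C_i ⊕ S_i.
P[0]: S = E(K, 0x16) = 0xCC; 0x82 ⊕ 0xCC = 0x4E.
P[1]: S = E(K, 0xCC) = 0x82; 0xC4 ⊕ 0x82 = 0x46.
P[2]: S = E(K, 0x82) = 0x38; 0x95 ⊕ 0x38 = 0xAD.
P[3]: S = E(K, 0x38) = 0xEE; 0xDD ⊕ 0xEE = 0x33.
P[4]: S = E(K, 0xEE) = 0xA4; 0xFD ⊕ 0xA4 = 0x59.
P[5]: S = E(K, 0xA4) = 0x5A; 0x30 ⊕ 0x5A = 0x6A.

P[0] = 0x4E, P[1] = 0x46, P[2] = 0xAD, P[3] = 0x33, P[4] = 0x59, P[5] = 0x6A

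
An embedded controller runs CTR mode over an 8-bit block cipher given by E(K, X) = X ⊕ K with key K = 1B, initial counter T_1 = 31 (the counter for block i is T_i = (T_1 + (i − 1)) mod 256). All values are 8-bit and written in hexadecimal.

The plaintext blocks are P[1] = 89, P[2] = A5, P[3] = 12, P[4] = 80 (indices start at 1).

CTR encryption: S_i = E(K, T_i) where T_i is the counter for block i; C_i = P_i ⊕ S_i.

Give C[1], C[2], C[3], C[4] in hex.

C[1]: T = 31, S = E(K, T) = 2A; 89 ⊕ 2A = A3.
C[2]: T = 32, S = E(K, T) = 29; A5 ⊕ 29 = 8C.
C[3]: T = 33, S = E(K, T) = 28; 12 ⊕ 28 = 3A.
C[4]: T = 34, S = E(K, T) = 2F; 80 ⊕ 2F = AF.

C[1] = A3, C[2] = 8C, C[3] = 3A, C[4] = AF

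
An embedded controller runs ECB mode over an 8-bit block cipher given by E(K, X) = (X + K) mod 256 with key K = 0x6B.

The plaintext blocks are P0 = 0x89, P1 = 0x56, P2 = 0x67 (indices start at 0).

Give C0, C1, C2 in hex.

ECB encryption: C_i = E(K, P_i).
C0: E(K, 0x89) = 0xF4.
C1: E(K, 0x56) = 0xC1.
C2: E(K, 0x67) = 0xD2.

C0 = 0xF4, C1 = 0xC1, C2 = 0xD2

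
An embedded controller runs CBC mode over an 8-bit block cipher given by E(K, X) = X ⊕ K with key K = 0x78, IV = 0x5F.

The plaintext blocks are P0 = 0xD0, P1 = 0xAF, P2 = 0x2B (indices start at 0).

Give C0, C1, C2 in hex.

C0 = 0xF7, C1 = 0x20, C2 = 0x73

CBC encryption: C_i = E(K, P_i ⊕ C_{i−1}), with C_{−1} = IV.
C0: P0 ⊕ 0x5F = 0x8F; E(K, 0x8F) = 0xF7.
C1: P1 ⊕ 0xF7 = 0x58; E(K, 0x58) = 0x20.
C2: P2 ⊕ 0x20 = 0x0B; E(K, 0x0B) = 0x73.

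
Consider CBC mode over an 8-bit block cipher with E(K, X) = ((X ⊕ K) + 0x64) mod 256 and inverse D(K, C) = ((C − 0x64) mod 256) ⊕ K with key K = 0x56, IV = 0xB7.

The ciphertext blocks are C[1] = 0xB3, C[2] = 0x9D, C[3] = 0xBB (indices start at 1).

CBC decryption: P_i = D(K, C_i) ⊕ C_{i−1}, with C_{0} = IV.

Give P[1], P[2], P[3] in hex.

P[1] = 0xAE, P[2] = 0xDC, P[3] = 0x9C

P[1]: D(K, 0xB3) = 0x19; 0x19 ⊕ 0xB7 = 0xAE.
P[2]: D(K, 0x9D) = 0x6F; 0x6F ⊕ 0xB3 = 0xDC.
P[3]: D(K, 0xBB) = 0x01; 0x01 ⊕ 0x9D = 0x9C.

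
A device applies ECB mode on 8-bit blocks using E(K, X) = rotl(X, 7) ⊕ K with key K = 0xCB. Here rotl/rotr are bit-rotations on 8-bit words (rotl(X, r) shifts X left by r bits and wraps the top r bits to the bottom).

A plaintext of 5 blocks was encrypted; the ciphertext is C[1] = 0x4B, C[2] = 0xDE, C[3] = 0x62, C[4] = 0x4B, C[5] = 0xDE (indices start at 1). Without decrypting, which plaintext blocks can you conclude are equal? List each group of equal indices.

P[1] = P[4]; P[2] = P[5]

ECB encrypts each block independently with the same key, so equal ciphertext blocks imply equal plaintext blocks.
C[1] = C[4] = 0x4B, so P[1] = P[4].
C[2] = C[5] = 0xDE, so P[2] = P[5].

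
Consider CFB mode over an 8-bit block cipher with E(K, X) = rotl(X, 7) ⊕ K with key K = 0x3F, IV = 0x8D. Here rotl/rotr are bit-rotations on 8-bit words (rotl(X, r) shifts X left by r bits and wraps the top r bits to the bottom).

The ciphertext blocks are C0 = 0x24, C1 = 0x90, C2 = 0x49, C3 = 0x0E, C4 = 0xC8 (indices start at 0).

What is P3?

P3 = 0x95

CFB decryption: P_i = C_i ⊕ E(K, C_{i−1}), with C_{−1} = IV.
P3: E(K, 0x49) = 0x9B; 0x0E ⊕ 0x9B = 0x95.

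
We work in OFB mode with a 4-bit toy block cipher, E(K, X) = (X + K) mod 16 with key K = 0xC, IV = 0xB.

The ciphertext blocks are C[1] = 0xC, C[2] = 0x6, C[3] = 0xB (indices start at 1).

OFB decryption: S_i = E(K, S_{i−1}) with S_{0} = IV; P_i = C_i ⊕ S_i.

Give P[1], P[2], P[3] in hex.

P[1]: S = E(K, 0xB) = 0x7; 0xC ⊕ 0x7 = 0xB.
P[2]: S = E(K, 0x7) = 0x3; 0x6 ⊕ 0x3 = 0x5.
P[3]: S = E(K, 0x3) = 0xF; 0xB ⊕ 0xF = 0x4.

P[1] = 0xB, P[2] = 0x5, P[3] = 0x4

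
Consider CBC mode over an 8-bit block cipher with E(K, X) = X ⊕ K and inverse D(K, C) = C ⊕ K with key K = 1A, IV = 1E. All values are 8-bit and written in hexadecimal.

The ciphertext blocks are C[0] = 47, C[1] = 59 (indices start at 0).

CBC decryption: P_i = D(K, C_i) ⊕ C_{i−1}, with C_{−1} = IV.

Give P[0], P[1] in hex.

P[0] = 43, P[1] = 04

P[0]: D(K, 47) = 5D; 5D ⊕ 1E = 43.
P[1]: D(K, 59) = 43; 43 ⊕ 47 = 04.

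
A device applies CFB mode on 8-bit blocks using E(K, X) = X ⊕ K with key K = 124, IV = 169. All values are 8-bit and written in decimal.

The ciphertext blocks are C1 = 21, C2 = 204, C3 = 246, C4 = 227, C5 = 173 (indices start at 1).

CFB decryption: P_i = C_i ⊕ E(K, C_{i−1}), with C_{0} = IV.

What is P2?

P2 = 165

P2: E(K, 21) = 105; 204 ⊕ 105 = 165.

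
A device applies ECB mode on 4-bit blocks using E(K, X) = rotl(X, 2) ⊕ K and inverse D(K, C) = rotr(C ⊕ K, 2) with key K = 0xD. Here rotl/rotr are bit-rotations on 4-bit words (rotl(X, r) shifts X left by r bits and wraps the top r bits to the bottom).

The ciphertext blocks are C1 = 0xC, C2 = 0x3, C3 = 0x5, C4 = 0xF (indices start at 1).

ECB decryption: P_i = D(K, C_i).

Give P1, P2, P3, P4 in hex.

P1 = 0x4, P2 = 0xB, P3 = 0x2, P4 = 0x8

P1: D(K, 0xC) = 0x4.
P2: D(K, 0x3) = 0xB.
P3: D(K, 0x5) = 0x2.
P4: D(K, 0xF) = 0x8.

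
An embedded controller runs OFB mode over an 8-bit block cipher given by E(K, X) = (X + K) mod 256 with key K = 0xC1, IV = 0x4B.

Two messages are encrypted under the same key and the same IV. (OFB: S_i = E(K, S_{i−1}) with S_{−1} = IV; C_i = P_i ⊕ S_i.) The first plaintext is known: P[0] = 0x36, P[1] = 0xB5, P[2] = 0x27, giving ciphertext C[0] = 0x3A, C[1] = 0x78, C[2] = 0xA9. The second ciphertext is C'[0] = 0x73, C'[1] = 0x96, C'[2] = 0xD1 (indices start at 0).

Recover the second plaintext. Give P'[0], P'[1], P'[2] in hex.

P'[0] = 0x7F, P'[1] = 0x5B, P'[2] = 0x5F

In OFB with a reused IV, both messages share the same keystream S_i, so C_i ⊕ C'_i = P_i ⊕ P'_i and thus P'_i = P_i ⊕ C_i ⊕ C'_i.
P'[0]: 0x36 ⊕ 0x3A ⊕ 0x73 = 0x7F.
P'[1]: 0xB5 ⊕ 0x78 ⊕ 0x96 = 0x5B.
P'[2]: 0x27 ⊕ 0xA9 ⊕ 0xD1 = 0x5F.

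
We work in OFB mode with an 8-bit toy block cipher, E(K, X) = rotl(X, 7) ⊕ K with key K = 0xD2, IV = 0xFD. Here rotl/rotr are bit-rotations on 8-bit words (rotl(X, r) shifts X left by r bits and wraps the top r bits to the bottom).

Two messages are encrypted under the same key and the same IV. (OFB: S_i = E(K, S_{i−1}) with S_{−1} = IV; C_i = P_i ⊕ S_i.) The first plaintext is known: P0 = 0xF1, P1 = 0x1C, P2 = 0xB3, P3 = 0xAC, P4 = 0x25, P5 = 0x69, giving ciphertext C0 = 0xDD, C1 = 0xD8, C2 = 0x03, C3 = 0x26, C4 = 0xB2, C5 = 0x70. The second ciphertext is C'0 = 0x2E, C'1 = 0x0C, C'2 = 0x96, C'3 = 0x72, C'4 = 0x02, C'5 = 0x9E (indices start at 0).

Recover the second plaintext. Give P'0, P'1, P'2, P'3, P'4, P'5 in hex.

P'0 = 0x02, P'1 = 0xC8, P'2 = 0x26, P'3 = 0xF8, P'4 = 0x95, P'5 = 0x87

In OFB with a reused IV, both messages share the same keystream S_i, so C_i ⊕ C'_i = P_i ⊕ P'_i and thus P'_i = P_i ⊕ C_i ⊕ C'_i.
P'0: 0xF1 ⊕ 0xDD ⊕ 0x2E = 0x02.
P'1: 0x1C ⊕ 0xD8 ⊕ 0x0C = 0xC8.
P'2: 0xB3 ⊕ 0x03 ⊕ 0x96 = 0x26.
P'3: 0xAC ⊕ 0x26 ⊕ 0x72 = 0xF8.
P'4: 0x25 ⊕ 0xB2 ⊕ 0x02 = 0x95.
P'5: 0x69 ⊕ 0x70 ⊕ 0x9E = 0x87.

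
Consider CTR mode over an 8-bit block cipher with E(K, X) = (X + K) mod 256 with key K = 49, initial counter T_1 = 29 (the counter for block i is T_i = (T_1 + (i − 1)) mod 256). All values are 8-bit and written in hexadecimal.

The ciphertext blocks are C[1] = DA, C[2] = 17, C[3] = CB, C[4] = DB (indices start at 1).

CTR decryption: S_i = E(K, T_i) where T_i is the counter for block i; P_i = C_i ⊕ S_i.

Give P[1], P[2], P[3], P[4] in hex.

P[1] = A8, P[2] = 64, P[3] = BF, P[4] = AE

P[1]: T = 29, S = E(K, T) = 72; DA ⊕ 72 = A8.
P[2]: T = 2A, S = E(K, T) = 73; 17 ⊕ 73 = 64.
P[3]: T = 2B, S = E(K, T) = 74; CB ⊕ 74 = BF.
P[4]: T = 2C, S = E(K, T) = 75; DB ⊕ 75 = AE.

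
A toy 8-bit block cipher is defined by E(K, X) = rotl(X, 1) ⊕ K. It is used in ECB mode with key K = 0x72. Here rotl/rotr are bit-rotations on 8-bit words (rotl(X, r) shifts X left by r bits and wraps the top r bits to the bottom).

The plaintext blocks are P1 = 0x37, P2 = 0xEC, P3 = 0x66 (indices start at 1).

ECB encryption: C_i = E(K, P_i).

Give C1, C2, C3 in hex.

C1: E(K, 0x37) = 0x1C.
C2: E(K, 0xEC) = 0xAB.
C3: E(K, 0x66) = 0xBE.

C1 = 0x1C, C2 = 0xAB, C3 = 0xBE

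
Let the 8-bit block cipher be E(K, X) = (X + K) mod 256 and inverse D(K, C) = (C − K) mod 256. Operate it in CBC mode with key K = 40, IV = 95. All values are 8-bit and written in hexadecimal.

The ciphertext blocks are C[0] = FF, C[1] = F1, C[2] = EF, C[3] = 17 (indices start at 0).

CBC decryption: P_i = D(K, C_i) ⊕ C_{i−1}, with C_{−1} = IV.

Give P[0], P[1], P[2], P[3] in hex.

P[0] = 2A, P[1] = 4E, P[2] = 5E, P[3] = 38

P[0]: D(K, FF) = BF; BF ⊕ 95 = 2A.
P[1]: D(K, F1) = B1; B1 ⊕ FF = 4E.
P[2]: D(K, EF) = AF; AF ⊕ F1 = 5E.
P[3]: D(K, 17) = D7; D7 ⊕ EF = 38.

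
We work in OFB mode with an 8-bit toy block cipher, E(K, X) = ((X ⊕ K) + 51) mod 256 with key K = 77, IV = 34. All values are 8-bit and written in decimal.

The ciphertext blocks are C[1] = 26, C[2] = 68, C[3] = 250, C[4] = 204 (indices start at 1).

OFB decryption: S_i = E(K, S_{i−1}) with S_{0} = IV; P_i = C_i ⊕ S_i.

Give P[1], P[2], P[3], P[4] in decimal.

P[1] = 184, P[2] = 102, P[3] = 88, P[4] = 238

P[1]: S = E(K, 34) = 162; 26 ⊕ 162 = 184.
P[2]: S = E(K, 162) = 34; 68 ⊕ 34 = 102.
P[3]: S = E(K, 34) = 162; 250 ⊕ 162 = 88.
P[4]: S = E(K, 162) = 34; 204 ⊕ 34 = 238.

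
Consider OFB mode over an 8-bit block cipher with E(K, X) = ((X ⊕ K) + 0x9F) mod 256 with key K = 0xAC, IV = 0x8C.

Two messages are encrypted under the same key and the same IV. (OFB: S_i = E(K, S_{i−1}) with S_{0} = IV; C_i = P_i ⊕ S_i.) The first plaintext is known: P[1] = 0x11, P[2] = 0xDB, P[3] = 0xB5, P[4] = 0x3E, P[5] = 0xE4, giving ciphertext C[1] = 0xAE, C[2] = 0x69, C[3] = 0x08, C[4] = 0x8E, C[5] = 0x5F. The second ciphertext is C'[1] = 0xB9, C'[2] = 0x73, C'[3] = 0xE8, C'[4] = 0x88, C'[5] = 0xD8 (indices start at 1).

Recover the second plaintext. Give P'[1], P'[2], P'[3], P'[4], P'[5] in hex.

P'[1] = 0x06, P'[2] = 0xC1, P'[3] = 0x55, P'[4] = 0x38, P'[5] = 0x63

In OFB with a reused IV, both messages share the same keystream S_i, so C_i ⊕ C'_i = P_i ⊕ P'_i and thus P'_i = P_i ⊕ C_i ⊕ C'_i.
P'[1]: 0x11 ⊕ 0xAE ⊕ 0xB9 = 0x06.
P'[2]: 0xDB ⊕ 0x69 ⊕ 0x73 = 0xC1.
P'[3]: 0xB5 ⊕ 0x08 ⊕ 0xE8 = 0x55.
P'[4]: 0x3E ⊕ 0x8E ⊕ 0x88 = 0x38.
P'[5]: 0xE4 ⊕ 0x5F ⊕ 0xD8 = 0x63.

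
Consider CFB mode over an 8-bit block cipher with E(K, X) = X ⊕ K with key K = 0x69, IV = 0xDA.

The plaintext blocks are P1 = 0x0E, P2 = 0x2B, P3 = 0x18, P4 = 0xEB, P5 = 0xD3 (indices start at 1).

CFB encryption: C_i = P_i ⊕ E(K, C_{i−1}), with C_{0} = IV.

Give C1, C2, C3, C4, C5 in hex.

C1 = 0xBD, C2 = 0xFF, C3 = 0x8E, C4 = 0x0C, C5 = 0xB6

C1: E(K, 0xDA) = 0xB3; 0x0E ⊕ 0xB3 = 0xBD.
C2: E(K, 0xBD) = 0xD4; 0x2B ⊕ 0xD4 = 0xFF.
C3: E(K, 0xFF) = 0x96; 0x18 ⊕ 0x96 = 0x8E.
C4: E(K, 0x8E) = 0xE7; 0xEB ⊕ 0xE7 = 0x0C.
C5: E(K, 0x0C) = 0x65; 0xD3 ⊕ 0x65 = 0xB6.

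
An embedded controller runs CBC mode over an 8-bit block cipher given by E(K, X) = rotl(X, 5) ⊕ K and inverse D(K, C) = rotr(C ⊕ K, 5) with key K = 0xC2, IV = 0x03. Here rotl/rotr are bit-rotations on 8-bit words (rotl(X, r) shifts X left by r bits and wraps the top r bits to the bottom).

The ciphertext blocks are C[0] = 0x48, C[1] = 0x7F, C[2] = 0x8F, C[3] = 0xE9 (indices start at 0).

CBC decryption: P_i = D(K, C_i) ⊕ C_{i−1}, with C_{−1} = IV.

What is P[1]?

P[1] = 0xA5

P[1]: D(K, 0x7F) = 0xED; 0xED ⊕ 0x48 = 0xA5.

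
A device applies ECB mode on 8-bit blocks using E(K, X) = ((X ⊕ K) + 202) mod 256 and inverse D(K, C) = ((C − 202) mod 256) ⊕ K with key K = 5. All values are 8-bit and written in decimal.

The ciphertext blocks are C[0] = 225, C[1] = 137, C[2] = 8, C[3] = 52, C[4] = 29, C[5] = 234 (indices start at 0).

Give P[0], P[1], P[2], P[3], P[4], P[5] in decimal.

ECB decryption: P_i = D(K, C_i).
P[0]: D(K, 225) = 18.
P[1]: D(K, 137) = 186.
P[2]: D(K, 8) = 59.
P[3]: D(K, 52) = 111.
P[4]: D(K, 29) = 86.
P[5]: D(K, 234) = 37.

P[0] = 18, P[1] = 186, P[2] = 59, P[3] = 111, P[4] = 86, P[5] = 37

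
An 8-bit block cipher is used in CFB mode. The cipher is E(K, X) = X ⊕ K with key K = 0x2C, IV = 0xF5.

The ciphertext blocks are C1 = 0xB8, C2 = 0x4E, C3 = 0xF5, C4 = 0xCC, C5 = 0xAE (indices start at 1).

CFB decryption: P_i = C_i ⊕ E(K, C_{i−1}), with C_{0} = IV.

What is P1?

P1: E(K, 0xF5) = 0xD9; 0xB8 ⊕ 0xD9 = 0x61.

P1 = 0x61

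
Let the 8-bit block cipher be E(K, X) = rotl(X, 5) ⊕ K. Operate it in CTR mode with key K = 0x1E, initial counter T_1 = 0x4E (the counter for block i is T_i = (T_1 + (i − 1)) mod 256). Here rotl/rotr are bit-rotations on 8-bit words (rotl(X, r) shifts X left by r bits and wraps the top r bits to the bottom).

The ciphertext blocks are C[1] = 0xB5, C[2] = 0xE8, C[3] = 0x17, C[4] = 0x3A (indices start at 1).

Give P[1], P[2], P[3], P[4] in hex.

CTR decryption: S_i = E(K, T_i) where T_i is the counter for block i; P_i = C_i ⊕ S_i.
P[1]: T = 0x4E, S = E(K, T) = 0xD7; 0xB5 ⊕ 0xD7 = 0x62.
P[2]: T = 0x4F, S = E(K, T) = 0xF7; 0xE8 ⊕ 0xF7 = 0x1F.
P[3]: T = 0x50, S = E(K, T) = 0x14; 0x17 ⊕ 0x14 = 0x03.
P[4]: T = 0x51, S = E(K, T) = 0x34; 0x3A ⊕ 0x34 = 0x0E.

P[1] = 0x62, P[2] = 0x1F, P[3] = 0x03, P[4] = 0x0E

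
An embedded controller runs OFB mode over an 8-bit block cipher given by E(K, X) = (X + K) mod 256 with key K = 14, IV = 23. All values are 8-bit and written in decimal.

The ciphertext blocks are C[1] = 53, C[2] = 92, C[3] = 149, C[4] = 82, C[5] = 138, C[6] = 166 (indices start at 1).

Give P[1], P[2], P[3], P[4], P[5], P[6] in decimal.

P[1] = 16, P[2] = 111, P[3] = 212, P[4] = 29, P[5] = 215, P[6] = 205

OFB decryption: S_i = E(K, S_{i−1}) with S_{0} = IV; P_i = C_i ⊕ S_i.
P[1]: S = E(K, 23) = 37; 53 ⊕ 37 = 16.
P[2]: S = E(K, 37) = 51; 92 ⊕ 51 = 111.
P[3]: S = E(K, 51) = 65; 149 ⊕ 65 = 212.
P[4]: S = E(K, 65) = 79; 82 ⊕ 79 = 29.
P[5]: S = E(K, 79) = 93; 138 ⊕ 93 = 215.
P[6]: S = E(K, 93) = 107; 166 ⊕ 107 = 205.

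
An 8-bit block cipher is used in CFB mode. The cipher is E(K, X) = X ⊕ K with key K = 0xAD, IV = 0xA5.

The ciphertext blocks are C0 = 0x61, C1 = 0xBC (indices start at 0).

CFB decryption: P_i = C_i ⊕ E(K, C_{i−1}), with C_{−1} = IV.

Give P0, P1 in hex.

P0 = 0x69, P1 = 0x70

P0: E(K, 0xA5) = 0x08; 0x61 ⊕ 0x08 = 0x69.
P1: E(K, 0x61) = 0xCC; 0xBC ⊕ 0xCC = 0x70.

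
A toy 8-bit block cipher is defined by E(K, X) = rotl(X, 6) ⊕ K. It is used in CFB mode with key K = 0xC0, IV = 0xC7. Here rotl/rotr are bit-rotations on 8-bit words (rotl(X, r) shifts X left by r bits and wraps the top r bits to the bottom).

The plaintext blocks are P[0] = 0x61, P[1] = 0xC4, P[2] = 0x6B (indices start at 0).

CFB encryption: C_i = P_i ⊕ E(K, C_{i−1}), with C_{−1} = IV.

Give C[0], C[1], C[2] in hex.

C[0] = 0x50, C[1] = 0x10, C[2] = 0xAF

C[0]: E(K, 0xC7) = 0x31; 0x61 ⊕ 0x31 = 0x50.
C[1]: E(K, 0x50) = 0xD4; 0xC4 ⊕ 0xD4 = 0x10.
C[2]: E(K, 0x10) = 0xC4; 0x6B ⊕ 0xC4 = 0xAF.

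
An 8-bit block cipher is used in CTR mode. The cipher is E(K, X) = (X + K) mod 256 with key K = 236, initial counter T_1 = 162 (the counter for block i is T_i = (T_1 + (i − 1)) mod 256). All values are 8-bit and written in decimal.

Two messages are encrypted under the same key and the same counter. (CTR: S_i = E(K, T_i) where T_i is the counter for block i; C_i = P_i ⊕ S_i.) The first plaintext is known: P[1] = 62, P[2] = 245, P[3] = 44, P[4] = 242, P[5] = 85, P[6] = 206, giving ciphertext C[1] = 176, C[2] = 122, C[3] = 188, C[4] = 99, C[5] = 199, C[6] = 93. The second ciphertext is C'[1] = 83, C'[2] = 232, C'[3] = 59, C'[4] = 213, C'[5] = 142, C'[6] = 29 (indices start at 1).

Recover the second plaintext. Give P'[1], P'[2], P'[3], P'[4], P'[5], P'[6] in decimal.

In CTR with a reused counter, both messages share the same keystream S_i, so C_i ⊕ C'_i = P_i ⊕ P'_i and thus P'_i = P_i ⊕ C_i ⊕ C'_i.
P'[1]: 62 ⊕ 176 ⊕ 83 = 221.
P'[2]: 245 ⊕ 122 ⊕ 232 = 103.
P'[3]: 44 ⊕ 188 ⊕ 59 = 171.
P'[4]: 242 ⊕ 99 ⊕ 213 = 68.
P'[5]: 85 ⊕ 199 ⊕ 142 = 28.
P'[6]: 206 ⊕ 93 ⊕ 29 = 142.

P'[1] = 221, P'[2] = 103, P'[3] = 171, P'[4] = 68, P'[5] = 28, P'[6] = 142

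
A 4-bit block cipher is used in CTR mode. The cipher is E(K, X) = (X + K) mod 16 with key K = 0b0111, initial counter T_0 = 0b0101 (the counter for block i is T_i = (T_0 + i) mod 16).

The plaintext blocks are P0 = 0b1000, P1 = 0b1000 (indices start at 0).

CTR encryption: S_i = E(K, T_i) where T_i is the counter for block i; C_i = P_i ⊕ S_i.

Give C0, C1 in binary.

C0: T = 0b0101, S = E(K, T) = 0b1100; 0b1000 ⊕ 0b1100 = 0b0100.
C1: T = 0b0110, S = E(K, T) = 0b1101; 0b1000 ⊕ 0b1101 = 0b0101.

C0 = 0b0100, C1 = 0b0101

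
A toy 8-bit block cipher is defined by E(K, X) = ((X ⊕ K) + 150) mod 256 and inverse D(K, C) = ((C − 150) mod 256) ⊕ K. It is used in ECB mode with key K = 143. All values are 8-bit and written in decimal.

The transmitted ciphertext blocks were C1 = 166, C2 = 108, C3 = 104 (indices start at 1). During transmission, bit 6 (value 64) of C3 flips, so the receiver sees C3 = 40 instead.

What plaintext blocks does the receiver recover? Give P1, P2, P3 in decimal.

ECB decryption: P_i = D(K, C_i).
Only C3 changed, to 40. In ECB, a change in C_i affects only P_i. Decrypting the received ciphertext:
P1: D(K, 166) = 159.
P2: D(K, 108) = 89.
P3: D(K, 40) = 29.
Blocks that differ from the original plaintext: P3.

P1 = 159, P2 = 89, P3 = 29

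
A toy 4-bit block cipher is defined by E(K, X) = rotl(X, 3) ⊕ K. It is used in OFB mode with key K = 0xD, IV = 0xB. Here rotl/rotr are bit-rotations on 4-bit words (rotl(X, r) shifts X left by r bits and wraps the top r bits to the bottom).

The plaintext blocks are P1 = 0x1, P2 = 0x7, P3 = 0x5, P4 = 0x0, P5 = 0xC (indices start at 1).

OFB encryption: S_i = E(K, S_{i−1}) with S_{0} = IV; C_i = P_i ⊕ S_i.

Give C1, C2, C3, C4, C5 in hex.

C1: S = E(K, 0xB) = 0x0; 0x1 ⊕ 0x0 = 0x1.
C2: S = E(K, 0x0) = 0xD; 0x7 ⊕ 0xD = 0xA.
C3: S = E(K, 0xD) = 0x3; 0x5 ⊕ 0x3 = 0x6.
C4: S = E(K, 0x3) = 0x4; 0x0 ⊕ 0x4 = 0x4.
C5: S = E(K, 0x4) = 0xF; 0xC ⊕ 0xF = 0x3.

C1 = 0x1, C2 = 0xA, C3 = 0x6, C4 = 0x4, C5 = 0x3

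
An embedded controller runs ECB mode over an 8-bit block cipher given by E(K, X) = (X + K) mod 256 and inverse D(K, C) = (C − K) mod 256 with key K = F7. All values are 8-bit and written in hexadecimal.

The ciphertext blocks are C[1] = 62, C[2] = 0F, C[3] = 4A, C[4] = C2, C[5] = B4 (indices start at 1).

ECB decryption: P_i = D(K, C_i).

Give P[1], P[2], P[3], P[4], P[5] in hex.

P[1] = 6B, P[2] = 18, P[3] = 53, P[4] = CB, P[5] = BD

P[1]: D(K, 62) = 6B.
P[2]: D(K, 0F) = 18.
P[3]: D(K, 4A) = 53.
P[4]: D(K, C2) = CB.
P[5]: D(K, B4) = BD.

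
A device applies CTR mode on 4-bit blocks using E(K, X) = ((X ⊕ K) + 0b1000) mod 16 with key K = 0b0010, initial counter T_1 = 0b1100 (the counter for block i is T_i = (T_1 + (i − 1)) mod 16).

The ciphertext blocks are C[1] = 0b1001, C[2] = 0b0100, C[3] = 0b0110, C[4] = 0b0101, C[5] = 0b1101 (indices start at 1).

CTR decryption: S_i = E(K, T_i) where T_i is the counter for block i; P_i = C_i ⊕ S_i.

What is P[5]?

P[5] = 0b0111

P[5]: T = 0b0000, S = E(K, T) = 0b1010; 0b1101 ⊕ 0b1010 = 0b0111.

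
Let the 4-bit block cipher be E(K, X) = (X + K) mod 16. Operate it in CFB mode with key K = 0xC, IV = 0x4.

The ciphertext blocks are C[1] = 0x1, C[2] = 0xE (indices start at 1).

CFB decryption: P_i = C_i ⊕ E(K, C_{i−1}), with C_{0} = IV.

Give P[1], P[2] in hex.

P[1]: E(K, 0x4) = 0x0; 0x1 ⊕ 0x0 = 0x1.
P[2]: E(K, 0x1) = 0xD; 0xE ⊕ 0xD = 0x3.

P[1] = 0x1, P[2] = 0x3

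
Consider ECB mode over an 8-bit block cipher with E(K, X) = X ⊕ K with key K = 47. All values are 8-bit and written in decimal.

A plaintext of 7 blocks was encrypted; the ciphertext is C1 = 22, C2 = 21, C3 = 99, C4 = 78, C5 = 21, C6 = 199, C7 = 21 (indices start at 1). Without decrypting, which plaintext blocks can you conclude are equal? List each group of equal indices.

ECB encrypts each block independently with the same key, so equal ciphertext blocks imply equal plaintext blocks.
C2 = C5 = C7 = 21, so P2 = P5 = P7.

P2 = P5 = P7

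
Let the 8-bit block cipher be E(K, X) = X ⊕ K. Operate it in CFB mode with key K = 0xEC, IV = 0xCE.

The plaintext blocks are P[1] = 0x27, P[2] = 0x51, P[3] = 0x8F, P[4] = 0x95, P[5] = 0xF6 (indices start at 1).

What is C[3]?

C[3] = 0xDB

CFB encryption: C_i = P_i ⊕ E(K, C_{i−1}), with C_{0} = IV.
C[1]: E(K, 0xCE) = 0x22; 0x27 ⊕ 0x22 = 0x05.
C[2]: E(K, 0x05) = 0xE9; 0x51 ⊕ 0xE9 = 0xB8.
C[3]: E(K, 0xB8) = 0x54; 0x8F ⊕ 0x54 = 0xDB.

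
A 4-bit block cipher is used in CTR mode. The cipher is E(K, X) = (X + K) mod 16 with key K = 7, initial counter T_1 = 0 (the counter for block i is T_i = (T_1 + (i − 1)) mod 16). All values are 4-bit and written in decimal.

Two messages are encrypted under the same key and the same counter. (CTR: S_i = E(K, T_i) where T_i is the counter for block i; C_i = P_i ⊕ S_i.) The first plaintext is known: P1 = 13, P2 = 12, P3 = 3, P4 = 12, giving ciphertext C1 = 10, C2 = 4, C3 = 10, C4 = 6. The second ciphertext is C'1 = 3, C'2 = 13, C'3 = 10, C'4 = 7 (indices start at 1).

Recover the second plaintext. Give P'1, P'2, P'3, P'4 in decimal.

In CTR with a reused counter, both messages share the same keystream S_i, so C_i ⊕ C'_i = P_i ⊕ P'_i and thus P'_i = P_i ⊕ C_i ⊕ C'_i.
P'1: 13 ⊕ 10 ⊕ 3 = 4.
P'2: 12 ⊕ 4 ⊕ 13 = 5.
P'3: 3 ⊕ 10 ⊕ 10 = 3.
P'4: 12 ⊕ 6 ⊕ 7 = 13.

P'1 = 4, P'2 = 5, P'3 = 3, P'4 = 13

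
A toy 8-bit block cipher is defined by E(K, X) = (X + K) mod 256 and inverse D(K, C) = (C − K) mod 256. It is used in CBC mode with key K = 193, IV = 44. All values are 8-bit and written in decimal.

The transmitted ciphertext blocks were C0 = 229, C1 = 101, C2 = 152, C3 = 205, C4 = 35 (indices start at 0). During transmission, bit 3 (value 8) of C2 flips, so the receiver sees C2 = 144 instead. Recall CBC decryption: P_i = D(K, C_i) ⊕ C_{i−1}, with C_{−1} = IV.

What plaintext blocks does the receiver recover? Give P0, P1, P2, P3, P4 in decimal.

P0 = 8, P1 = 65, P2 = 170, P3 = 156, P4 = 175

Only C2 changed, to 144. In CBC, a change in C_i garbles P_i and flips the same bit in P_{i+1}. Decrypting the received ciphertext:
P0: D(K, 229) = 36; 36 ⊕ 44 = 8.
P1: D(K, 101) = 164; 164 ⊕ 229 = 65.
P2: D(K, 144) = 207; 207 ⊕ 101 = 170.
P3: D(K, 205) = 12; 12 ⊕ 144 = 156.
P4: D(K, 35) = 98; 98 ⊕ 205 = 175.
Blocks that differ from the original plaintext: P2, P3.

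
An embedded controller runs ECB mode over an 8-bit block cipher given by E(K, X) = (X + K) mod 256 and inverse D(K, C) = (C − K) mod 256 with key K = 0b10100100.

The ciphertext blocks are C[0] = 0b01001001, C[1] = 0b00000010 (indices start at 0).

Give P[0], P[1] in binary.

ECB decryption: P_i = D(K, C_i).
P[0]: D(K, 0b01001001) = 0b10100101.
P[1]: D(K, 0b00000010) = 0b01011110.

P[0] = 0b10100101, P[1] = 0b01011110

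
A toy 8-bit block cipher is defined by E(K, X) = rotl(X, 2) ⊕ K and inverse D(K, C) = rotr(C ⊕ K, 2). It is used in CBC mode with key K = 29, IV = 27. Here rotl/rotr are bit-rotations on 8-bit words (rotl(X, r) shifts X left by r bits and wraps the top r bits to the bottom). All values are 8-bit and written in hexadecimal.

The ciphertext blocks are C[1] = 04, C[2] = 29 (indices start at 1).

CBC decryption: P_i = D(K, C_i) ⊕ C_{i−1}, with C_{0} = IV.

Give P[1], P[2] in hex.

P[1]: D(K, 04) = 4B; 4B ⊕ 27 = 6C.
P[2]: D(K, 29) = 00; 00 ⊕ 04 = 04.

P[1] = 6C, P[2] = 04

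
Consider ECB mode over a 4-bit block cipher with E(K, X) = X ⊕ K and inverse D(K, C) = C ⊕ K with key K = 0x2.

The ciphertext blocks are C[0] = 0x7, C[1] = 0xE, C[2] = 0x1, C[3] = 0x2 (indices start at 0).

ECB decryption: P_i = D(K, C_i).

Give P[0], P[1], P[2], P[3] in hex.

P[0]: D(K, 0x7) = 0x5.
P[1]: D(K, 0xE) = 0xC.
P[2]: D(K, 0x1) = 0x3.
P[3]: D(K, 0x2) = 0x0.

P[0] = 0x5, P[1] = 0xC, P[2] = 0x3, P[3] = 0x0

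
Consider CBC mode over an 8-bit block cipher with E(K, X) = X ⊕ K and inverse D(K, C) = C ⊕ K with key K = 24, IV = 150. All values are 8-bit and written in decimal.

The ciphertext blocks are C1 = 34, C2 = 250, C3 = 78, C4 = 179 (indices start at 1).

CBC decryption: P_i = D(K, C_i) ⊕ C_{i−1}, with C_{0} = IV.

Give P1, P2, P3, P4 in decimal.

P1: D(K, 34) = 58; 58 ⊕ 150 = 172.
P2: D(K, 250) = 226; 226 ⊕ 34 = 192.
P3: D(K, 78) = 86; 86 ⊕ 250 = 172.
P4: D(K, 179) = 171; 171 ⊕ 78 = 229.

P1 = 172, P2 = 192, P3 = 172, P4 = 229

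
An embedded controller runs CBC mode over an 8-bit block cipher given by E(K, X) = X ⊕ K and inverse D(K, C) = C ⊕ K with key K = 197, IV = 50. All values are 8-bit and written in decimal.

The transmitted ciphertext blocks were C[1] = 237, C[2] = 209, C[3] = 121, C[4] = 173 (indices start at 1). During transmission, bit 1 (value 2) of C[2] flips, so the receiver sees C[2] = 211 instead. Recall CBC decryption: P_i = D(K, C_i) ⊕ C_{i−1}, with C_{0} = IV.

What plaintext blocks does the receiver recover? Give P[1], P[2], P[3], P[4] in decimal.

P[1] = 26, P[2] = 251, P[3] = 111, P[4] = 17

Only C[2] changed, to 211. In CBC, a change in C_i garbles P_i and flips the same bit in P_{i+1}. Decrypting the received ciphertext:
P[1]: D(K, 237) = 40; 40 ⊕ 50 = 26.
P[2]: D(K, 211) = 22; 22 ⊕ 237 = 251.
P[3]: D(K, 121) = 188; 188 ⊕ 211 = 111.
P[4]: D(K, 173) = 104; 104 ⊕ 121 = 17.
Blocks that differ from the original plaintext: P[2], P[3].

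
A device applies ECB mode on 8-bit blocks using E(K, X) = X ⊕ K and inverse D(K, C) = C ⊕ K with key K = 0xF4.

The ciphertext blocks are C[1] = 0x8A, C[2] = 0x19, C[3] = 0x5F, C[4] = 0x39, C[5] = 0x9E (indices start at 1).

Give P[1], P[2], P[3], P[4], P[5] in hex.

ECB decryption: P_i = D(K, C_i).
P[1]: D(K, 0x8A) = 0x7E.
P[2]: D(K, 0x19) = 0xED.
P[3]: D(K, 0x5F) = 0xAB.
P[4]: D(K, 0x39) = 0xCD.
P[5]: D(K, 0x9E) = 0x6A.

P[1] = 0x7E, P[2] = 0xED, P[3] = 0xAB, P[4] = 0xCD, P[5] = 0x6A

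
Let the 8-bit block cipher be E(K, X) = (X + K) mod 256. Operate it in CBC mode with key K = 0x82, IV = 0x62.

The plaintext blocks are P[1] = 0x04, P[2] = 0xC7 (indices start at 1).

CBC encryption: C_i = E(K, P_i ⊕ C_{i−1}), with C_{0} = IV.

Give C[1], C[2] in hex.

C[1] = 0xE8, C[2] = 0xB1

C[1]: P[1] ⊕ 0x62 = 0x66; E(K, 0x66) = 0xE8.
C[2]: P[2] ⊕ 0xE8 = 0x2F; E(K, 0x2F) = 0xB1.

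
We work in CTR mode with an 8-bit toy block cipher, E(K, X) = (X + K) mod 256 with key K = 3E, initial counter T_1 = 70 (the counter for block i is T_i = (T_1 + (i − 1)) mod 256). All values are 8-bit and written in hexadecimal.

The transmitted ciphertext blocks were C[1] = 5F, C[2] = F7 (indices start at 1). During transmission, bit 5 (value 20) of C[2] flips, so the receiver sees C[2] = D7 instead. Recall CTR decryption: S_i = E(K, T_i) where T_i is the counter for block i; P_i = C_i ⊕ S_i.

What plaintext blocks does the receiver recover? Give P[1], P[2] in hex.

Only C[2] changed, to D7. In CTR, a change in C_i flips the same bit in P_i only; the keystream is unaffected. Decrypting the received ciphertext:
P[1]: T = 70, S = E(K, T) = AE; 5F ⊕ AE = F1.
P[2]: T = 71, S = E(K, T) = AF; D7 ⊕ AF = 78.
Blocks that differ from the original plaintext: P[2].

P[1] = F1, P[2] = 78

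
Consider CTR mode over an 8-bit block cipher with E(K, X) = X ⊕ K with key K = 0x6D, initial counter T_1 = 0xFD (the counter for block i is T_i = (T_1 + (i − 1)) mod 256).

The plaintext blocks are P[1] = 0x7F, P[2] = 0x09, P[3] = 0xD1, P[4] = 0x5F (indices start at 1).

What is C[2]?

CTR encryption: S_i = E(K, T_i) where T_i is the counter for block i; C_i = P_i ⊕ S_i.
C[1]: T = 0xFD, S = E(K, T) = 0x90; 0x7F ⊕ 0x90 = 0xEF.
C[2]: T = 0xFE, S = E(K, T) = 0x93; 0x09 ⊕ 0x93 = 0x9A.

C[2] = 0x9A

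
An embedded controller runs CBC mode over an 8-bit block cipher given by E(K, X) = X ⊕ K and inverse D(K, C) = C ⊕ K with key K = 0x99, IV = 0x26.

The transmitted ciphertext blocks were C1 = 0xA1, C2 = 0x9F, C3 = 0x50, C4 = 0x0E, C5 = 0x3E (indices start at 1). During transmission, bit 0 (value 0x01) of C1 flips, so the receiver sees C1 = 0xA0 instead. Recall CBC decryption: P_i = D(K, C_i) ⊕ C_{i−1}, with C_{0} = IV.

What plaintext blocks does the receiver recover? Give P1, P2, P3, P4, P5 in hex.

Only C1 changed, to 0xA0. In CBC, a change in C_i garbles P_i and flips the same bit in P_{i+1}. Decrypting the received ciphertext:
P1: D(K, 0xA0) = 0x39; 0x39 ⊕ 0x26 = 0x1F.
P2: D(K, 0x9F) = 0x06; 0x06 ⊕ 0xA0 = 0xA6.
P3: D(K, 0x50) = 0xC9; 0xC9 ⊕ 0x9F = 0x56.
P4: D(K, 0x0E) = 0x97; 0x97 ⊕ 0x50 = 0xC7.
P5: D(K, 0x3E) = 0xA7; 0xA7 ⊕ 0x0E = 0xA9.
Blocks that differ from the original plaintext: P1, P2.

P1 = 0x1F, P2 = 0xA6, P3 = 0x56, P4 = 0xC7, P5 = 0xA9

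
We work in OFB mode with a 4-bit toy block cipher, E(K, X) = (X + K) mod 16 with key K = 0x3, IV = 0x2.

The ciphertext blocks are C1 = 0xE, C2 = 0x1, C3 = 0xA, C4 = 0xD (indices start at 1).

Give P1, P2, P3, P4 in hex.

P1 = 0xB, P2 = 0x9, P3 = 0x1, P4 = 0x3

OFB decryption: S_i = E(K, S_{i−1}) with S_{0} = IV; P_i = C_i ⊕ S_i.
P1: S = E(K, 0x2) = 0x5; 0xE ⊕ 0x5 = 0xB.
P2: S = E(K, 0x5) = 0x8; 0x1 ⊕ 0x8 = 0x9.
P3: S = E(K, 0x8) = 0xB; 0xA ⊕ 0xB = 0x1.
P4: S = E(K, 0xB) = 0xE; 0xD ⊕ 0xE = 0x3.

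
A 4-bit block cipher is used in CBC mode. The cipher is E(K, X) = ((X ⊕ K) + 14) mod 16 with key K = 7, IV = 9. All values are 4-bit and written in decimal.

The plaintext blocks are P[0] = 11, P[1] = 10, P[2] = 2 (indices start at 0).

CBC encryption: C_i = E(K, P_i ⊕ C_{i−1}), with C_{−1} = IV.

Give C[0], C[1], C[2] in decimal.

C[0] = 3, C[1] = 12, C[2] = 7

C[0]: P[0] ⊕ 9 = 2; E(K, 2) = 3.
C[1]: P[1] ⊕ 3 = 9; E(K, 9) = 12.
C[2]: P[2] ⊕ 12 = 14; E(K, 14) = 7.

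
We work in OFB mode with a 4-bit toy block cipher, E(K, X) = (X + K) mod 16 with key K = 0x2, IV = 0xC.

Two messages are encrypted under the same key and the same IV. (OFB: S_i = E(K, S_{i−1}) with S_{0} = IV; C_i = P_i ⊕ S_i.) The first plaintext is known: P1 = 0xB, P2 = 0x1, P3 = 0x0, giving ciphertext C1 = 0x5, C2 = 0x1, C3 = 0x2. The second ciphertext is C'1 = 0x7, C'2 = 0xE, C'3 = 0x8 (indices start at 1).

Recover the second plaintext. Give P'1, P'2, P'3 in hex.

In OFB with a reused IV, both messages share the same keystream S_i, so C_i ⊕ C'_i = P_i ⊕ P'_i and thus P'_i = P_i ⊕ C_i ⊕ C'_i.
P'1: 0xB ⊕ 0x5 ⊕ 0x7 = 0x9.
P'2: 0x1 ⊕ 0x1 ⊕ 0xE = 0xE.
P'3: 0x0 ⊕ 0x2 ⊕ 0x8 = 0xA.

P'1 = 0x9, P'2 = 0xE, P'3 = 0xA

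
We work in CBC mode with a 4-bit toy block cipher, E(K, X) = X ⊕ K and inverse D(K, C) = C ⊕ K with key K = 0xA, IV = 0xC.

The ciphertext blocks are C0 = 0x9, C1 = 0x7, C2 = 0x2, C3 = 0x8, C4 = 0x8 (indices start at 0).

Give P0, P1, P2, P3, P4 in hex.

P0 = 0xF, P1 = 0x4, P2 = 0xF, P3 = 0x0, P4 = 0xA

CBC decryption: P_i = D(K, C_i) ⊕ C_{i−1}, with C_{−1} = IV.
P0: D(K, 0x9) = 0x3; 0x3 ⊕ 0xC = 0xF.
P1: D(K, 0x7) = 0xD; 0xD ⊕ 0x9 = 0x4.
P2: D(K, 0x2) = 0x8; 0x8 ⊕ 0x7 = 0xF.
P3: D(K, 0x8) = 0x2; 0x2 ⊕ 0x2 = 0x0.
P4: D(K, 0x8) = 0x2; 0x2 ⊕ 0x8 = 0xA.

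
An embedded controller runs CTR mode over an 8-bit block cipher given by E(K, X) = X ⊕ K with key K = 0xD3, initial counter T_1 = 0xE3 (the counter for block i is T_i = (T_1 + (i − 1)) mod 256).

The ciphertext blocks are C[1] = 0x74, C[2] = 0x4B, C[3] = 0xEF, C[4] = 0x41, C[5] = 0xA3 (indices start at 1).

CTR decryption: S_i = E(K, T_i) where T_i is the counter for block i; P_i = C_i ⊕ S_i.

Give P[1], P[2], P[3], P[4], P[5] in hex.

P[1] = 0x44, P[2] = 0x7C, P[3] = 0xD9, P[4] = 0x74, P[5] = 0x97

P[1]: T = 0xE3, S = E(K, T) = 0x30; 0x74 ⊕ 0x30 = 0x44.
P[2]: T = 0xE4, S = E(K, T) = 0x37; 0x4B ⊕ 0x37 = 0x7C.
P[3]: T = 0xE5, S = E(K, T) = 0x36; 0xEF ⊕ 0x36 = 0xD9.
P[4]: T = 0xE6, S = E(K, T) = 0x35; 0x41 ⊕ 0x35 = 0x74.
P[5]: T = 0xE7, S = E(K, T) = 0x34; 0xA3 ⊕ 0x34 = 0x97.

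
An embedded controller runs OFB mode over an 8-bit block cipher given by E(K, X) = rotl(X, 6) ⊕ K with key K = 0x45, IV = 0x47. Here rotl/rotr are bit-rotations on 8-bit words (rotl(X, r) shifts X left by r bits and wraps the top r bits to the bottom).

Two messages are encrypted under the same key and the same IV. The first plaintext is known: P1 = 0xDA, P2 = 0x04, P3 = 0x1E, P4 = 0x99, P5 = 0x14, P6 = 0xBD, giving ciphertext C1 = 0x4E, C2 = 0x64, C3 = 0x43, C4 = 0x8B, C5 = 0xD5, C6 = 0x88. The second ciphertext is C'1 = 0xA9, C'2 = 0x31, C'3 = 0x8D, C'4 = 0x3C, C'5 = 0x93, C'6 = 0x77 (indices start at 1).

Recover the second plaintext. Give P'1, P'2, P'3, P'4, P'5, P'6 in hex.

P'1 = 0x3D, P'2 = 0x51, P'3 = 0xD0, P'4 = 0x2E, P'5 = 0x52, P'6 = 0x42

In OFB with a reused IV, both messages share the same keystream S_i, so C_i ⊕ C'_i = P_i ⊕ P'_i and thus P'_i = P_i ⊕ C_i ⊕ C'_i.
P'1: 0xDA ⊕ 0x4E ⊕ 0xA9 = 0x3D.
P'2: 0x04 ⊕ 0x64 ⊕ 0x31 = 0x51.
P'3: 0x1E ⊕ 0x43 ⊕ 0x8D = 0xD0.
P'4: 0x99 ⊕ 0x8B ⊕ 0x3C = 0x2E.
P'5: 0x14 ⊕ 0xD5 ⊕ 0x93 = 0x52.
P'6: 0xBD ⊕ 0x88 ⊕ 0x77 = 0x42.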